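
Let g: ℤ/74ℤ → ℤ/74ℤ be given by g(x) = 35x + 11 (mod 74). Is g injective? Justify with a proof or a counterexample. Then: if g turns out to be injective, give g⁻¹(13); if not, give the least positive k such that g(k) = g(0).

If g(x_1) = g(x_2), then 35x_1 ≡ 35x_2 (mod 74). Because gcd(35, 74) = 1, we may cancel 35 to get x_1 ≡ x_2 (mod 74).
So g is injective.
We now compute 35⁻¹ mod 74 explicitly. Euclid's algorithm: 74 = 2·35 + 4, 35 = 8·4 + 3, 4 = 1·3 + 1; back-substituting gives 1 = 55·35 − 26·74, so 35⁻¹ ≡ 55 (mod 74).
Since g is injective, we compute g⁻¹(13): solve 35x + 11 ≡ 13 (mod 74), i.e. 35x ≡ 2 (mod 74).
Multiplying by 35⁻¹ = 55 gives x ≡ 55·2 = 110 = 1·74 + 36 ≡ 36 (mod 74).
Check: g(36) = 35·36 + 11 = 1271 = 17·74 + 13 ≡ 13 (mod 74).

36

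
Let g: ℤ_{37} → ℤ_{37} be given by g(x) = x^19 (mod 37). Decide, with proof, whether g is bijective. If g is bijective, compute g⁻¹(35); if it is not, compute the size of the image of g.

2

Since 37 is prime, the nonzero elements of ℤ_{37} form a cyclic group of order 36.
As gcd(19, 36) = 1, raising to the 19th power is a bijection on this group: if u^19 ≡ v^19 then (uv^{−1})^19 = 1, and the only element of order dividing gcd(19, 36) = 1 is 1, so u = v.
With g(0) = 0 this makes g injective on all of ℤ_{37}, hence bijective (finite equal-size domain and codomain). In particular g is bijective.
Since g is bijective, we find the preimage of 35. The inverse of x ↦ x^19 on (ℤ_{37})^× is x ↦ x^19, because 19·19 = 361 = 10·36 + 1 ≡ 1 (mod 36) and x^{36} = 1 for x ≠ 0 (Fermat). So g⁻¹(35) = 35^19 mod 37.
Repeated squaring mod 37: 35^1 ≡ 35, 35^2 ≡ 35² = 1225 ≡ 4, 35^4 ≡ 4² = 16, 35^8 ≡ 16² = 256 ≡ 34, 35^16 ≡ 34² = 1156 ≡ 9. Since 19 = 16 + 2 + 1, 35^19 ≡ 9·4·35: 9·4 = 36, then 36·35 = 1260 ≡ 2. So 35^19 ≡ 2 (mod 37).
Hence g⁻¹(35) = 2.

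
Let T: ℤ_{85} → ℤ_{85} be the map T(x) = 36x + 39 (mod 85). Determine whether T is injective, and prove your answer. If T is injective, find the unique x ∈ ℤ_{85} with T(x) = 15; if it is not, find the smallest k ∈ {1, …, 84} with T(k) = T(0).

If T(u) = T(v), then 36u ≡ 36v (mod 85). Because gcd(36, 85) = 1, we may cancel 36 to get u ≡ v (mod 85).
Therefore T is injective.
We now compute 36⁻¹ mod 85 explicitly. Euclid's algorithm: 85 = 2·36 + 13, 36 = 2·13 + 10, 13 = 1·10 + 3, 10 = 3·3 + 1; back-substituting gives 1 = 26·36 − 11·85, so 36⁻¹ ≡ 26 (mod 85).
Since T is injective, we compute T⁻¹(15): solve 36x + 39 ≡ 15 (mod 85), i.e. 36x ≡ 61 (mod 85).
Multiplying by 36⁻¹ = 26 gives x ≡ 26·61 = 1586 = 18·85 + 56 ≡ 56 (mod 85).
Check: T(56) = 36·56 + 39 = 2055 = 24·85 + 15 ≡ 15 (mod 85).

56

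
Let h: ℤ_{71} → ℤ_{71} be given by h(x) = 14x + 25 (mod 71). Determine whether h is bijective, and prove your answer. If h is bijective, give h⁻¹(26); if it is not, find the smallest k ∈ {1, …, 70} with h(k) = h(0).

Suppose h(x_1) = h(x_2) in ℤ_{71}. Then 14x_1 + 25 ≡ 14x_2 + 25 (mod 71), therefore 14(x_1 − x_2) ≡ 0 (mod 71).
Since gcd(14, 71) = 1, 14 is invertible modulo 71, so x_1 − x_2 ≡ 0 (mod 71), i.e. x_1 = x_2.
We now compute 14⁻¹ mod 71 explicitly. Euclid's algorithm: 71 = 5·14 + 1; back-substituting gives 1 = 66·14 − 13·71, so 14⁻¹ ≡ 66 (mod 71).
For any y ∈ ℤ_{71}, x = 66(y − 25) mod 71 satisfies h(x) = 14·66(y − 25) + 25 ≡ y (since 14·66 ≡ 1 mod 71). So every y has a preimage.
So h is bijective.
Since h is bijective, we find h⁻¹(26): we need 14x ≡ 26 − 25 ≡ 1 (mod 71). Using 14⁻¹ = 66: x ≡ 66·1 = 66, so x = 66.
Check: h(66) = 14·66 + 25 = 949 = 13·71 + 26 ≡ 26 (mod 71).

66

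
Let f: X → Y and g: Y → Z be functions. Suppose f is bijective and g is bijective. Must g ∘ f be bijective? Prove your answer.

bijective

Injectivity: if g(f(u)) = g(f(v)) then f(u) = f(v) (g injective) so u = v (f injective).
Surjectivity: for c ∈ Z pick b with g(b) = c, then a with f(a) = b; then (g ∘ f)(a) = c.
Thus g ∘ f is bijective.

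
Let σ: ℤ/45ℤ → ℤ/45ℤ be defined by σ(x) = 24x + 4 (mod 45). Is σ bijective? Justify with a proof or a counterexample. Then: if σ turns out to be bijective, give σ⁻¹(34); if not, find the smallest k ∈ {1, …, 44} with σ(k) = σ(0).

We have gcd(24, 45) = 3 > 1. Taking x_1 = 0 and x_2 = 15: σ(0) = 4 and σ(15) = 24·15 + 4 = 364 ≡ 4 (mod 45).
So σ(0) = σ(15) while 0 ≠ 15, thus σ is not injective, hence not bijective.
Since σ is not bijective, we find the least positive k with σ(k) = σ(0): this means 24k ≡ 0 (mod 45), i.e. 45 ∣ 24k. Since gcd(24, 45) = 3, dividing through by 3 this holds exactly when 15 ∣ 8k, and as gcd(8, 15) = 1, exactly when 15 ∣ k.
The smallest positive such k is 15.

15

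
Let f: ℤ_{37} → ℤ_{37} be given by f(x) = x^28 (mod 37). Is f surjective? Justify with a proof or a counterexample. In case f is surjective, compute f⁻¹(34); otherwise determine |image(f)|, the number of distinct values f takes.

f(1) = 1^28 = 1.
f(6): Repeated squaring mod 37: 6^1 ≡ 6, 6^2 ≡ 6² = 36, 6^4 ≡ 36² = 1296 ≡ 1, 6^8 ≡ 1² = 1, 6^16 ≡ 1² = 1. Since 28 = 16 + 8 + 4, 6^28 ≡ 1·1·1: 1·1 = 1, then 1·1 = 1. So 6^28 ≡ 1 (mod 37).
So f(1) = f(6) = 1 while 1 ≠ 6, so f is not injective.
A non-injective map from the 37-element set ℤ_{37} to itself takes at most 36 distinct values, so it cannot be surjective. Thus f is not surjective.
Since f is not surjective, we determine |image(f)|. Computing x^28 mod 37 for each x (by repeated squaring, reducing mod 37 at every step), the values f(0), f(1), …, f(36) are: 0, 1, 12, 34, 33, 7, 1, 7, 26, 9, 10, 26, 12, 33, 10, 16, 16, 9, 34, 34, 9, 16, 16, 10, 33, 12, 26, 10, 9, 26, 7, 1, 7, 33, 34, 12, 1.
The distinct values are {0, 1, 7, 9, 10, 12, 16, 26, 33, 34}; there are 10 of them.

10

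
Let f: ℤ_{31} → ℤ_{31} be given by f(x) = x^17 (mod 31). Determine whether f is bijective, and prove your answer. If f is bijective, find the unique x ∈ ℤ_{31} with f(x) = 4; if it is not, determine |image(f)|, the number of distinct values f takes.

Since 31 is prime, the nonzero elements of ℤ_{31} form a cyclic group of order 30.
As gcd(17, 30) = 1, raising to the 17th power is a bijection on this group: if u^17 ≡ v^17 then (uv^{−1})^17 = 1, and the only element of order dividing gcd(17, 30) = 1 is 1, so u = v.
With f(0) = 0 this makes f injective on all of ℤ_{31}, hence bijective (finite equal-size domain and codomain). In particular f is bijective.
Since f is bijective, we find the preimage of 4. The inverse of x ↦ x^17 on (ℤ_{31})^× is x ↦ x^23, because 17·23 = 391 = 13·30 + 1 ≡ 1 (mod 30) and x^{30} = 1 for x ≠ 0 (Fermat). So f⁻¹(4) = 4^23 mod 31.
Repeated squaring mod 31: 4^1 ≡ 4, 4^2 ≡ 4² = 16, 4^4 ≡ 16² = 256 ≡ 8, 4^8 ≡ 8² = 64 ≡ 2, 4^16 ≡ 2² = 4. Since 23 = 16 + 4 + 2 + 1, 4^23 ≡ 4·8·16·4: 4·8 = 32 ≡ 1, then 1·16 = 16, then 16·4 = 64 ≡ 2. So 4^23 ≡ 2 (mod 31).
Hence f⁻¹(4) = 2.

2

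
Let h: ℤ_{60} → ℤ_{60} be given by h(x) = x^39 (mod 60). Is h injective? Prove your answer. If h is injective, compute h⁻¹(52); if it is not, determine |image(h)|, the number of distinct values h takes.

h(0) = 0^39 = 0.
h(30): Repeated squaring mod 60: 30^1 ≡ 30, 30^2 ≡ 30² = 900 ≡ 0, 30^4 ≡ 0² = 0, 30^8 ≡ 0² = 0, 30^16 ≡ 0² = 0, 30^32 ≡ 0² = 0. Since 39 = 32 + 4 + 2 + 1, 30^39 ≡ 0·0·0·30: 0·0 = 0, then 0·0 = 0, then 0·30 = 0. So 30^39 ≡ 0 (mod 60).
So h(0) = h(30) = 0 while 0 ≠ 30, therefore h is not injective.
Since h is not injective, we determine |image(h)|. Computing x^39 mod 60 for each x (by repeated squaring, reducing mod 60 at every step), the values h(0), h(1), …, h(59) are: 0, 1, 8, 27, 4, 5, 36, 43, 32, 9, 40, 11, 48, 37, 44, 15, 16, 53, 12, 19, 20, 21, 28, 47, 24, 25, 56, 3, 52, 29, 0, 31, 8, 57, 4, 35, 36, 13, 32, 39, 40, 41, 48, 7, 44, 45, 16, 23, 12, 49, 20, 51, 28, 17, 24, 55, 56, 33, 52, 59.
The distinct values are {0, 1, 3, 4, 5, 7, 8, 9, 11, 12, 13, 15, 16, 17, 19, 20, 21, 23, 24, 25, 27, 28, 29, 31, 32, 33, 35, 36, 37, 39, 40, 41, 43, 44, 45, 47, 48, 49, 51, 52, 53, 55, 56, 57, 59}; there are 45 of them.

45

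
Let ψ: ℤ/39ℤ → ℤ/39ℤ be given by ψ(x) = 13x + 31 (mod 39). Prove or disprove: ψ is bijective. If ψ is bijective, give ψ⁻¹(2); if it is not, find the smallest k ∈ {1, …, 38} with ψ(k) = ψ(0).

3

We have gcd(13, 39) = 13 > 1. Taking x_1 = 0 and x_2 = 3: ψ(0) = 31 and ψ(3) = 13·3 + 31 = 70 ≡ 31 (mod 39).
So ψ(0) = ψ(3) while 0 ≠ 3, so ψ is not injective, hence not bijective.
Since ψ is not bijective, we find the least positive k with ψ(k) = ψ(0): this means 13k ≡ 0 (mod 39), i.e. 39 ∣ 13k. Since gcd(13, 39) = 13, dividing through by 13 this holds exactly when 3 ∣ k.
The smallest positive such k is 3.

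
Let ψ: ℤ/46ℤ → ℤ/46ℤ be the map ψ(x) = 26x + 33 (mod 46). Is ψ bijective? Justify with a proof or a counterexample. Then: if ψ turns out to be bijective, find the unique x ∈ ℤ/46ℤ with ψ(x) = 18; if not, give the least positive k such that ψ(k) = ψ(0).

23

Recall that ψ is injective if ψ(a) = ψ(b) implies a = b.
We have gcd(26, 46) = 2 > 1. Taking a = 0 and b = 23: ψ(0) = 33 and ψ(23) = 26·23 + 33 = 631 ≡ 33 (mod 46).
So ψ(0) = ψ(23) while 0 ≠ 23, therefore ψ is not injective, hence not bijective.
Since ψ is not bijective, we find the least positive k with ψ(k) = ψ(0): this means 26k ≡ 0 (mod 46), i.e. 46 ∣ 26k. Since gcd(26, 46) = 2, dividing through by 2 this holds exactly when 23 ∣ 13k, and as gcd(13, 23) = 1, exactly when 23 ∣ k.
The smallest positive such k is 23.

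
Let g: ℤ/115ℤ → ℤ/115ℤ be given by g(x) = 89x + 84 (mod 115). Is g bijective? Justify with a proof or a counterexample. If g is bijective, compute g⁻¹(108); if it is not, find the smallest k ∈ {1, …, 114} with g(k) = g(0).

If g(x_1) = g(x_2), then 89x_1 ≡ 89x_2 (mod 115). Because gcd(89, 115) = 1, we may cancel 89 to get x_1 ≡ x_2 (mod 115).
We now compute 89⁻¹ mod 115 explicitly. Euclid's algorithm: 115 = 1·89 + 26, 89 = 3·26 + 11, 26 = 2·11 + 4, 11 = 2·4 + 3, 4 = 1·3 + 1; back-substituting gives 1 = 84·89 − 65·115, so 89⁻¹ ≡ 84 (mod 115).
For any y ∈ ℤ/115ℤ, x = 84(y − 84) mod 115 satisfies g(x) = 89·84(y − 84) + 84 ≡ y (since 89·84 ≡ 1 mod 115). So every y has a preimage.
Hence g is bijective.
Since g is bijective, we compute g⁻¹(108): solve 89x + 84 ≡ 108 (mod 115), i.e. 89x ≡ 24 (mod 115).
Multiplying by 89⁻¹ = 84 gives x ≡ 84·24 = 2016 = 17·115 + 61 ≡ 61 (mod 115).
Check: g(61) = 89·61 + 84 = 5513 = 47·115 + 108 ≡ 108 (mod 115).

61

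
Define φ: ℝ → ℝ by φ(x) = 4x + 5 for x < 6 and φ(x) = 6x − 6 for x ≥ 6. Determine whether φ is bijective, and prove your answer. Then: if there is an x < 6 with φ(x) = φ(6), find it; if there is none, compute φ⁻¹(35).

41/6

Both pieces are strictly increasing (slopes 4 and 6), so each is injective on its own interval.
The left piece maps (−∞, 6) onto (−∞, 29); the right piece maps [6, ∞) onto [30, ∞).
The images leave a gap (29 has no preimage), so φ is not surjective, hence not bijective.
Because the two images are disjoint, no x < 6 has φ(x) = φ(6), so we compute φ⁻¹(35): 35 lies in [30, ∞), so solve 6x − 6 = 35: x = (35 + 6)/6 = 41/6.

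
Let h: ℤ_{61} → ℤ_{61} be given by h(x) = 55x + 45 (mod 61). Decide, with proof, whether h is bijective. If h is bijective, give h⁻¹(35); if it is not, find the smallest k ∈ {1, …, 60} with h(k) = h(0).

Suppose h(x_1) = h(x_2) in ℤ_{61}. Then 55x_1 + 45 ≡ 55x_2 + 45 (mod 61), thus 55(x_1 − x_2) ≡ 0 (mod 61).
Since gcd(55, 61) = 1, 55 is invertible modulo 61, therefore x_1 − x_2 ≡ 0 (mod 61), i.e. x_1 = x_2.
We now compute 55⁻¹ mod 61 explicitly. Euclid's algorithm: 61 = 1·55 + 6, 55 = 9·6 + 1; back-substituting gives 1 = 10·55 − 9·61, so 55⁻¹ ≡ 10 (mod 61).
Then y ↦ 10(y − 45) is a two-sided inverse to h, so every y ∈ ℤ_{61} has a preimage.
Thus h is bijective.
Since h is bijective, we find h⁻¹(35): we need 55x ≡ 35 − 45 ≡ 51 (mod 61). Using 55⁻¹ = 10: x ≡ 10·51 = 510 = 8·61 + 22, so x = 22.
Check: h(22) = 55·22 + 45 = 1255 = 20·61 + 35 ≡ 35 (mod 61).

22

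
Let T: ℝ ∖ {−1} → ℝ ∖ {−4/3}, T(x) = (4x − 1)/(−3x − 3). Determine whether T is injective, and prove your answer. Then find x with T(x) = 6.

Suppose T(x_1) = T(x_2). Cross-multiplying: (4x_1 − 1)(−3x_2 − 3) = (4x_2 − 1)(−3x_1 − 3).
Expanding both sides and cancelling the symmetric terms leaves −15·(x_1 − x_2) = 0. Since −15 ≠ 0, x_1 = x_2. Therefore T is injective.
Solving T(x) = 6: cross-multiplying gives 4x − 1 = 6(−3x − 3), which rearranges to 22x = −17, so x = −17/22.

-17/22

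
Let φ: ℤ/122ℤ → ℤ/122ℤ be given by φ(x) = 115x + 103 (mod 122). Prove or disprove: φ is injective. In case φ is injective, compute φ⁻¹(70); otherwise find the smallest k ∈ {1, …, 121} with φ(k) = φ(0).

Suppose φ(a) = φ(b) in ℤ/122ℤ. Then 115a + 103 ≡ 115b + 103 (mod 122), therefore 115(a − b) ≡ 0 (mod 122).
Since gcd(115, 122) = 1, 115 is invertible modulo 122, so a − b ≡ 0 (mod 122), i.e. a = b.
Therefore φ is injective.
We now compute 115⁻¹ mod 122 explicitly. Euclid's algorithm: 122 = 1·115 + 7, 115 = 16·7 + 3, 7 = 2·3 + 1; back-substituting gives 1 = 87·115 − 82·122, so 115⁻¹ ≡ 87 (mod 122).
Since φ is injective, we compute φ⁻¹(70): solve 115x + 103 ≡ 70 (mod 122), i.e. 115x ≡ 89 (mod 122).
Multiplying by 115⁻¹ = 87 gives x ≡ 87·89 = 7743 = 63·122 + 57 ≡ 57 (mod 122).
Check: φ(57) = 115·57 + 103 = 6658 = 54·122 + 70 ≡ 70 (mod 122).

57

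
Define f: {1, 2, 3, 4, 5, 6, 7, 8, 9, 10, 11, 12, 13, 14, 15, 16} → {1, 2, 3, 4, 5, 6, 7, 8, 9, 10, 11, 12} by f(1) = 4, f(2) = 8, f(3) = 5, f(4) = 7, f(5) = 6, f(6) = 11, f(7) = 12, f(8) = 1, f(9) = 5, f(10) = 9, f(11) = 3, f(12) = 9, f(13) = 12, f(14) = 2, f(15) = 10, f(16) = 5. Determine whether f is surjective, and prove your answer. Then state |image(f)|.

Every element of the codomain has a preimage: 1 = f(8), 2 = f(14), 3 = f(11), 4 = f(1), 5 = f(3), 6 = f(5), 7 = f(4), 8 = f(2), 9 = f(10), 10 = f(15), 11 = f(6), 12 = f(7).
Thus f is surjective.
The image of f is {1, 2, 3, 4, 5, 6, 7, 8, 9, 10, 11, 12}, which has 12 elements.

12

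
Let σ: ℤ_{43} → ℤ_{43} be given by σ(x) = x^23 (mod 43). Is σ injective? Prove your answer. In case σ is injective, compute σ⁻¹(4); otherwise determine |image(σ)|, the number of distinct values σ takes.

Since 43 is prime, the nonzero elements of ℤ_{43} form a cyclic group of order 42.
As gcd(23, 42) = 1, raising to the 23rd power is a bijection on this group: if s^23 ≡ t^23 then (st^{−1})^23 = 1, and the only element of order dividing gcd(23, 42) = 1 is 1, so s = t.
With σ(0) = 0 this makes σ injective on all of ℤ_{43}, hence bijective (finite equal-size domain and codomain). In particular σ is injective.
Since σ is injective, we find the preimage of 4. The inverse of x ↦ x^23 on (ℤ_{43})^× is x ↦ x^11, because 23·11 = 253 = 6·42 + 1 ≡ 1 (mod 42) and x^{42} = 1 for x ≠ 0 (Fermat). So σ⁻¹(4) = 4^11 mod 43.
Repeated squaring mod 43: 4^1 ≡ 4, 4^2 ≡ 4² = 16, 4^4 ≡ 16² = 256 ≡ 41, 4^8 ≡ 41² = 1681 ≡ 4. Since 11 = 8 + 2 + 1, 4^11 ≡ 4·16·4: 4·16 = 64 ≡ 21, then 21·4 = 84 ≡ 41. So 4^11 ≡ 41 (mod 43).
Hence σ⁻¹(4) = 41.

41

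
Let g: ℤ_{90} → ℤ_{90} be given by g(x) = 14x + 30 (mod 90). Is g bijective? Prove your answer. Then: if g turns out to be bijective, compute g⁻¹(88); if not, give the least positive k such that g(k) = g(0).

45

We have gcd(14, 90) = 2 > 1. Taking u = 0 and v = 45: g(0) = 30 and g(45) = 14·45 + 30 = 660 ≡ 30 (mod 90).
So g(0) = g(45) while 0 ≠ 45, so g is not injective, hence not bijective.
Since g is not bijective, we find the least positive k with g(k) = g(0): this means 14k ≡ 0 (mod 90), i.e. 90 ∣ 14k. Since gcd(14, 90) = 2, dividing through by 2 this holds exactly when 45 ∣ 7k, and as gcd(7, 45) = 1, exactly when 45 ∣ k.
The smallest positive such k is 45.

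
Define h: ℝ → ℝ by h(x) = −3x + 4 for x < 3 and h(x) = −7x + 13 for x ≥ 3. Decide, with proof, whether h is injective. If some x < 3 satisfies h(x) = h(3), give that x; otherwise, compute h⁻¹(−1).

Both pieces are strictly decreasing (slopes −3 and −7), so each is injective on its own interval.
The left piece maps (−∞, 3) onto (−5, ∞); the right piece maps [3, ∞) onto (−∞, −8].
These images are disjoint, so no value is attained by both pieces. Thus h is injective.
Because the two images are disjoint, no x < 3 has h(x) = h(3), so we compute h⁻¹(−1): −1 lies in (−5, ∞), so solve −3x + 4 = −1: x = (−1 − 4)/(−3) = 5/3.

5/3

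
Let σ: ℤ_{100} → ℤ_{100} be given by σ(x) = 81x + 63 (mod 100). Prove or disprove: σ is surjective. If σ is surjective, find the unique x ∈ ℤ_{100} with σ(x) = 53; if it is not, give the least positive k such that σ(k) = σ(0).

Recall that σ is surjective if every y in the codomain equals σ(x) for some x in the domain.
Since gcd(81, 100) = 1, 81 is invertible modulo 100. Euclid's algorithm: 100 = 1·81 + 19, 81 = 4·19 + 5, 19 = 3·5 + 4, 5 = 1·4 + 1; back-substituting gives 1 = 21·81 − 17·100, so 81⁻¹ ≡ 21 (mod 100).
Then y ↦ 21(y − 63) is a two-sided inverse to σ, so every y ∈ ℤ_{100} has a preimage.
So σ is surjective.
Since σ is surjective, we find σ⁻¹(53): we need 81x ≡ 53 − 63 ≡ 90 (mod 100). Using 81⁻¹ = 21: x ≡ 21·90 = 1890 = 18·100 + 90, so x = 90.
Check: σ(90) = 81·90 + 63 = 7353 = 73·100 + 53 ≡ 53 (mod 100).

90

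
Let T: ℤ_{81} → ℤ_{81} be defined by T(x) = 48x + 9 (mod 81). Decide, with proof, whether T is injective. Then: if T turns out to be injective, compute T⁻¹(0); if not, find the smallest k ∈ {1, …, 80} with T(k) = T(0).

By definition, injectivity means: for all a, b in the domain, T(a) = T(b) implies a = b.
We have gcd(48, 81) = 3 > 1. Taking a = 0 and b = 27: T(0) = 9 and T(27) = 48·27 + 9 = 1305 ≡ 9 (mod 81).
So T(0) = T(27) while 0 ≠ 27, thus T is not injective.
Since T is not injective, we find the least positive k with T(k) = T(0): this means 48k ≡ 0 (mod 81), i.e. 81 ∣ 48k. Since gcd(48, 81) = 3, dividing through by 3 this holds exactly when 27 ∣ 16k, and as gcd(16, 27) = 1, exactly when 27 ∣ k.
The smallest positive such k is 27.

27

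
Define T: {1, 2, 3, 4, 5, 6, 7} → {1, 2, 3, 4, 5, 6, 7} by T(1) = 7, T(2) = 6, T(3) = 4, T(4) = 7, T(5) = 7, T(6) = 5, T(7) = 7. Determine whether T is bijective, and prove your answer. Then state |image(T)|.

T(1) = 7 = T(4) with 1 ≠ 4, so T is not injective, hence not bijective.
The image of T is {4, 5, 6, 7}, which has 4 elements.

4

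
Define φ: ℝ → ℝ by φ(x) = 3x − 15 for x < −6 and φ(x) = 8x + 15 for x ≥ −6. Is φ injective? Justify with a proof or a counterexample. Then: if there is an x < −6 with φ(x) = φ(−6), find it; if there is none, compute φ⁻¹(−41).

Both pieces are strictly increasing (slopes 3 and 8), so each is injective on its own interval.
The left piece maps (−∞, −6) onto (−∞, −33); the right piece maps [−6, ∞) onto [−33, ∞).
These images are disjoint, so no value is attained by both pieces. So φ is injective.
Because the two images are disjoint, no x < −6 has φ(x) = φ(−6), so we compute φ⁻¹(−41): −41 lies in (−∞, −33), so solve 3x − 15 = −41: x = (−41 + 15)/3 = −26/3.

-26/3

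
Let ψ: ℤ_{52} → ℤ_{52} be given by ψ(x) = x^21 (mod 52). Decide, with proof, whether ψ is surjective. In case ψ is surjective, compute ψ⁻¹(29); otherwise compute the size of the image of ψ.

15

ψ(2): Repeated squaring mod 52: 2^1 ≡ 2, 2^2 ≡ 2² = 4, 2^4 ≡ 4² = 16, 2^8 ≡ 16² = 256 ≡ 48, 2^16 ≡ 48² = 2304 ≡ 16. Since 21 = 16 + 4 + 1, 2^21 ≡ 16·16·2: 16·16 = 256 ≡ 48, then 48·2 = 96 ≡ 44. So 2^21 ≡ 44 (mod 52).
ψ(6): Repeated squaring mod 52: 6^1 ≡ 6, 6^2 ≡ 6² = 36, 6^4 ≡ 36² = 1296 ≡ 48, 6^8 ≡ 48² = 2304 ≡ 16, 6^16 ≡ 16² = 256 ≡ 48. Since 21 = 16 + 4 + 1, 6^21 ≡ 48·48·6: 48·48 = 2304 ≡ 16, then 16·6 = 96 ≡ 44. So 6^21 ≡ 44 (mod 52).
So ψ(2) = ψ(6) = 44 while 2 ≠ 6, so ψ is not injective.
A non-injective map from the 52-element set ℤ_{52} to itself takes at most 51 distinct values, so it cannot be surjective. Therefore ψ is not surjective.
Since ψ is not surjective, we determine |image(ψ)|. Computing x^21 mod 52 for each x (by repeated squaring, reducing mod 52 at every step), the values ψ(0), ψ(1), …, ψ(51) are: 0, 1, 44, 27, 12, 5, 44, 47, 8, 1, 12, 47, 12, 13, 40, 31, 40, 25, 44, 31, 8, 21, 40, 51, 8, 25, 0, 27, 44, 1, 12, 31, 44, 21, 8, 27, 12, 21, 12, 39, 40, 5, 40, 51, 44, 5, 8, 47, 40, 25, 8, 51.
The distinct values are {0, 1, 5, 8, 12, 13, 21, 25, 27, 31, 39, 40, 44, 47, 51}; there are 15 of them.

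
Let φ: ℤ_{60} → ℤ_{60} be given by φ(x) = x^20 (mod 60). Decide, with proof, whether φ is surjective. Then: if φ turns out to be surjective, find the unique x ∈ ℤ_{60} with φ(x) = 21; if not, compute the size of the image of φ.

φ(2): Repeated squaring mod 60: 2^1 ≡ 2, 2^2 ≡ 2² = 4, 2^4 ≡ 4² = 16, 2^8 ≡ 16² = 256 ≡ 16, 2^16 ≡ 16² = 256 ≡ 16. Since 20 = 16 + 4, 2^20 ≡ 16·16: 16·16 = 256 ≡ 16. So 2^20 ≡ 16 (mod 60).
φ(4): Repeated squaring mod 60: 4^1 ≡ 4, 4^2 ≡ 4² = 16, 4^4 ≡ 16² = 256 ≡ 16, 4^8 ≡ 16² = 256 ≡ 16, 4^16 ≡ 16² = 256 ≡ 16. Since 20 = 16 + 4, 4^20 ≡ 16·16: 16·16 = 256 ≡ 16. So 4^20 ≡ 16 (mod 60).
So φ(2) = φ(4) = 16 while 2 ≠ 4, thus φ is not injective.
A non-injective map from the 60-element set ℤ_{60} to itself takes at most 59 distinct values, so it cannot be surjective. Hence φ is not surjective.
Since φ is not surjective, we determine |image(φ)|. Computing x^20 mod 60 for each x (by repeated squaring, reducing mod 60 at every step), the values φ(0), φ(1), …, φ(59) are: 0, 1, 16, 21, 16, 25, 36, 1, 16, 21, 40, 1, 36, 1, 16, 45, 16, 1, 36, 1, 40, 21, 16, 1, 36, 25, 16, 21, 16, 1, 0, 1, 16, 21, 16, 25, 36, 1, 16, 21, 40, 1, 36, 1, 16, 45, 16, 1, 36, 1, 40, 21, 16, 1, 36, 25, 16, 21, 16, 1.
The distinct values are {0, 1, 16, 21, 25, 36, 40, 45}; there are 8 of them.

8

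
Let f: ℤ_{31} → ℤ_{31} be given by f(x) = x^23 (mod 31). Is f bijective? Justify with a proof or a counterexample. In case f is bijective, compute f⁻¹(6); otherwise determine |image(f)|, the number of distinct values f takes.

26

Since 31 is prime, the nonzero elements of ℤ_{31} form a cyclic group of order 30.
As gcd(23, 30) = 1, raising to the 23rd power is a bijection on this group: if x_1^23 ≡ x_2^23 then (x_1x_2^{−1})^23 = 1, and the only element of order dividing gcd(23, 30) = 1 is 1, so x_1 = x_2.
With f(0) = 0 this makes f injective on all of ℤ_{31}, hence bijective (finite equal-size domain and codomain). In particular f is bijective.
Since f is bijective, we find the preimage of 6. The inverse of x ↦ x^23 on (ℤ_{31})^× is x ↦ x^17, because 23·17 = 391 = 13·30 + 1 ≡ 1 (mod 30) and x^{30} = 1 for x ≠ 0 (Fermat). So f⁻¹(6) = 6^17 mod 31.
Repeated squaring mod 31: 6^1 ≡ 6, 6^2 ≡ 6² = 36 ≡ 5, 6^4 ≡ 5² = 25, 6^8 ≡ 25² = 625 ≡ 5, 6^16 ≡ 5² = 25. Since 17 = 16 + 1, 6^17 ≡ 25·6: 25·6 = 150 ≡ 26. So 6^17 ≡ 26 (mod 31).
Hence f⁻¹(6) = 26.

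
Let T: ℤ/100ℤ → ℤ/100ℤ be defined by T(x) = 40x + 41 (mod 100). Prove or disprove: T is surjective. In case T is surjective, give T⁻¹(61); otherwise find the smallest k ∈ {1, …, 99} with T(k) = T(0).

Since gcd(40, 100) = 20, we have 40x ≡ 0 (mod 20) for all x, so T(x) ≡ 1 (mod 20).
But 0 ≢ 1 (mod 20), so 0 ∈ ℤ/100ℤ has no preimage. So T is not surjective.
Since T is not surjective, we find the least positive k with T(k) = T(0): this means 40k ≡ 0 (mod 100), i.e. 100 ∣ 40k. Since gcd(40, 100) = 20, dividing through by 20 this holds exactly when 5 ∣ 2k, and as gcd(2, 5) = 1, exactly when 5 ∣ k.
The smallest positive such k is 5.

5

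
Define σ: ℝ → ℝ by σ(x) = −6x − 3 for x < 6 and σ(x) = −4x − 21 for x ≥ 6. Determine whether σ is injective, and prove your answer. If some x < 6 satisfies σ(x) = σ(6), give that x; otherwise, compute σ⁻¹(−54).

Both pieces are strictly decreasing (slopes −6 and −4), so each is injective on its own interval.
The left piece maps (−∞, 6) onto (−39, ∞); the right piece maps [6, ∞) onto (−∞, −45].
These images are disjoint, so no value is attained by both pieces. Therefore σ is injective.
Because the two images are disjoint, no x < 6 has σ(x) = σ(6), so we compute σ⁻¹(−54): −54 lies in (−∞, −45], so solve −4x − 21 = −54: x = (−54 + 21)/(−4) = 33/4.

33/4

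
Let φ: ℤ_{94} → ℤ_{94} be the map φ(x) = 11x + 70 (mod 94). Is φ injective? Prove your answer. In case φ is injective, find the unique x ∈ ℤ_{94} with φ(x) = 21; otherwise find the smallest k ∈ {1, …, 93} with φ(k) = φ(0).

81

Recall: injectivity means: for all a, b in the domain, φ(a) = φ(b) implies a = b.
If φ(a) = φ(b), then 11a ≡ 11b (mod 94). Because gcd(11, 94) = 1, we may cancel 11 to get a ≡ b (mod 94).
Hence φ is injective.
We now compute 11⁻¹ mod 94 explicitly. Euclid's algorithm: 94 = 8·11 + 6, 11 = 1·6 + 5, 6 = 1·5 + 1; back-substituting gives 1 = 77·11 − 9·94, so 11⁻¹ ≡ 77 (mod 94).
Since φ is injective, we find φ⁻¹(21): we need 11x ≡ 21 − 70 ≡ 45 (mod 94). Using 11⁻¹ = 77: x ≡ 77·45 = 3465 = 36·94 + 81, so x = 81.
Check: φ(81) = 11·81 + 70 = 961 = 10·94 + 21 ≡ 21 (mod 94).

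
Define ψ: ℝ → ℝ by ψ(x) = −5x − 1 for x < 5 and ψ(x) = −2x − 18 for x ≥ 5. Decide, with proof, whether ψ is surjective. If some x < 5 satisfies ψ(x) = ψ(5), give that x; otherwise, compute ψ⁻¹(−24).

23/5

Both pieces are strictly decreasing (slopes −5 and −2), so each is injective on its own interval.
The left piece maps (−∞, 5) onto (−26, ∞); the right piece maps [5, ∞) onto (−∞, −28].
The union (−26, ∞) ∪ (−∞, −28] omits the interval between −26 and −28; in particular −26 has no preimage. So ψ is not surjective.
Because the two images are disjoint, no x < 5 has ψ(x) = ψ(5), so we compute ψ⁻¹(−24): −24 lies in (−26, ∞), so solve −5x − 1 = −24: x = (−24 + 1)/(−5) = 23/5.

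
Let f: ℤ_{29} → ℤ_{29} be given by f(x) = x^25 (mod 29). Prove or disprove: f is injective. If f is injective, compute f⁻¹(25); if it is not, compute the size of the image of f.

16

Since 29 is prime, the nonzero elements of ℤ_{29} form a cyclic group of order 28.
As gcd(25, 28) = 1, raising to the 25th power is a bijection on this group: if u^25 ≡ v^25 then (uv^{−1})^25 = 1, and the only element of order dividing gcd(25, 28) = 1 is 1, so u = v.
With f(0) = 0 this makes f injective on all of ℤ_{29}, hence bijective (finite equal-size domain and codomain). In particular f is injective.
Since f is injective, we find the preimage of 25. The inverse of x ↦ x^25 on (ℤ_{29})^× is x ↦ x^9, because 25·9 = 225 = 8·28 + 1 ≡ 1 (mod 28) and x^{28} = 1 for x ≠ 0 (Fermat). So f⁻¹(25) = 25^9 mod 29.
Repeated squaring mod 29: 25^1 ≡ 25, 25^2 ≡ 25² = 625 ≡ 16, 25^4 ≡ 16² = 256 ≡ 24, 25^8 ≡ 24² = 576 ≡ 25. Since 9 = 8 + 1, 25^9 ≡ 25·25: 25·25 = 625 ≡ 16. So 25^9 ≡ 16 (mod 29).
Hence f⁻¹(25) = 16.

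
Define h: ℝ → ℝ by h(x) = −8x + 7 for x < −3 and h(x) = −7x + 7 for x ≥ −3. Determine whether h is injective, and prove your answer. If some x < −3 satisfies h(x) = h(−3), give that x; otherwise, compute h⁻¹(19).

Both pieces are strictly decreasing (slopes −8 and −7), so each is injective on its own interval.
The left piece maps (−∞, −3) onto (31, ∞); the right piece maps [−3, ∞) onto (−∞, 28].
These images are disjoint, so no value is attained by both pieces. Thus h is injective.
Because the two images are disjoint, no x < −3 has h(x) = h(−3), so we compute h⁻¹(19): 19 lies in (−∞, 28], so solve −7x + 7 = 19: x = (19 − 7)/(−7) = −12/7.

-12/7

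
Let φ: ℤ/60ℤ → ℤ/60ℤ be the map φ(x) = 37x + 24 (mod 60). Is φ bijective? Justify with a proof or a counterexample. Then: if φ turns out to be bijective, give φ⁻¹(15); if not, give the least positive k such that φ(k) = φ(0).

By definition, φ is injective when φ(u) = φ(v) forces u = v.
If φ(u) = φ(v), then 37u ≡ 37v (mod 60). Because gcd(37, 60) = 1, we may cancel 37 to get u ≡ v (mod 60).
We now compute 37⁻¹ mod 60 explicitly. Euclid's algorithm: 60 = 1·37 + 23, 37 = 1·23 + 14, 23 = 1·14 + 9, 14 = 1·9 + 5, 9 = 1·5 + 4, 5 = 1·4 + 1; back-substituting gives 1 = 13·37 − 8·60, so 37⁻¹ ≡ 13 (mod 60).
Then y ↦ 13(y − 24) is a two-sided inverse to φ, so every y ∈ ℤ/60ℤ has a preimage.
Thus φ is bijective.
Since φ is bijective, we find φ⁻¹(15): we need 37x ≡ 15 − 24 ≡ 51 (mod 60). Using 37⁻¹ = 13: x ≡ 13·51 = 663 = 11·60 + 3, so x = 3.
Check: φ(3) = 37·3 + 24 = 135 = 2·60 + 15 ≡ 15 (mod 60).

3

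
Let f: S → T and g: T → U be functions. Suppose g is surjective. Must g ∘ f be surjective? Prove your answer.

not surjective

No. Take S = {0}, T = U = {0, 1, 2}, f(0) = 0, and g = identity (surjective).
Then (g ∘ f)(0) = 0, and 2 ∈ U has no preimage under g ∘ f, so g ∘ f is not surjective.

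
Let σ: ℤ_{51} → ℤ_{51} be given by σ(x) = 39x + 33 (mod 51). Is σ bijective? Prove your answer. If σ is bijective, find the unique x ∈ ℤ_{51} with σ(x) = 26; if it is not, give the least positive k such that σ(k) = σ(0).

17

By definition, σ is injective if σ(u) = σ(v) implies u = v.
We have gcd(39, 51) = 3 > 1. Taking u = 0 and v = 17: σ(0) = 33 and σ(17) = 39·17 + 33 = 696 ≡ 33 (mod 51).
So σ(0) = σ(17) while 0 ≠ 17, thus σ is not injective, hence not bijective.
Since σ is not bijective, we find the least positive k with σ(k) = σ(0): this means 39k ≡ 0 (mod 51), i.e. 51 ∣ 39k. Since gcd(39, 51) = 3, dividing through by 3 this holds exactly when 17 ∣ 13k, and as gcd(13, 17) = 1, exactly when 17 ∣ k.
The smallest positive such k is 17.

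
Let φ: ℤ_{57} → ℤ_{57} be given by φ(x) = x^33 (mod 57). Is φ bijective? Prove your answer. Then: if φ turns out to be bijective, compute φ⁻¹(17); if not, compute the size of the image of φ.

φ(1) = 1^33 = 1.
φ(7): Repeated squaring mod 57: 7^1 ≡ 7, 7^2 ≡ 7² = 49, 7^4 ≡ 49² = 2401 ≡ 7, 7^8 ≡ 7² = 49, 7^16 ≡ 49² = 2401 ≡ 7, 7^32 ≡ 7² = 49. Since 33 = 32 + 1, 7^33 ≡ 49·7: 49·7 = 343 ≡ 1. So 7^33 ≡ 1 (mod 57).
So φ(1) = φ(7) = 1 while 1 ≠ 7, hence φ is not injective, hence not bijective.
Since φ is not bijective, we determine |image(φ)|. Computing x^33 mod 57 for each x (by repeated squaring, reducing mod 57 at every step), the values φ(0), φ(1), …, φ(56) are: 0, 1, 50, 12, 49, 26, 30, 1, 56, 30, 46, 20, 18, 46, 50, 27, 7, 26, 18, 19, 20, 12, 31, 11, 45, 49, 20, 18, 49, 8, 39, 37, 8, 12, 46, 26, 45, 37, 38, 39, 31, 50, 30, 7, 11, 39, 37, 11, 27, 1, 56, 27, 31, 8, 45, 7, 56.
The distinct values are {0, 1, 7, 8, 11, 12, 18, 19, 20, 26, 27, 30, 31, 37, 38, 39, 45, 46, 49, 50, 56}; there are 21 of them.

21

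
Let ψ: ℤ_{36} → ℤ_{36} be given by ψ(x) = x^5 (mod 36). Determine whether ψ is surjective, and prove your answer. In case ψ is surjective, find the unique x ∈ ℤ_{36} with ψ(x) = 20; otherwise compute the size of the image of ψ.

21

ψ(0) = 0^5 = 0.
ψ(6): Repeated squaring mod 36: 6^1 ≡ 6, 6^2 ≡ 6² = 36 ≡ 0, 6^4 ≡ 0² = 0. Since 5 = 4 + 1, 6^5 ≡ 0·6: 0·6 = 0. So 6^5 ≡ 0 (mod 36).
So ψ(0) = ψ(6) = 0 while 0 ≠ 6, so ψ is not injective.
A non-injective map from the 36-element set ℤ_{36} to itself takes at most 35 distinct values, so it cannot be surjective. Hence ψ is not surjective.
Since ψ is not surjective, we determine |image(ψ)|. Computing x^5 mod 36 for each x (by repeated squaring, reducing mod 36 at every step), the values ψ(0), ψ(1), …, ψ(35) are: 0, 1, 32, 27, 16, 29, 0, 31, 8, 9, 28, 23, 0, 25, 20, 27, 4, 17, 0, 19, 32, 9, 16, 11, 0, 13, 8, 27, 28, 5, 0, 7, 20, 9, 4, 35.
The distinct values are {0, 1, 4, 5, 7, 8, 9, 11, 13, 16, 17, 19, 20, 23, 25, 27, 28, 29, 31, 32, 35}; there are 21 of them.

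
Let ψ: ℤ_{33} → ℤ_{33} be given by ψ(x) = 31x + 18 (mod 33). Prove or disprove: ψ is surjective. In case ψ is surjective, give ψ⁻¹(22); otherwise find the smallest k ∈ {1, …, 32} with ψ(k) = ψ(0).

31

Since gcd(31, 33) = 1, 31 is invertible modulo 33. Euclid's algorithm: 33 = 1·31 + 2, 31 = 15·2 + 1; back-substituting gives 1 = 16·31 − 15·33, so 31⁻¹ ≡ 16 (mod 33).
Then y ↦ 16(y − 18) is a two-sided inverse to ψ, so every y ∈ ℤ_{33} has a preimage.
Hence ψ is surjective.
Since ψ is surjective, we find ψ⁻¹(22): we need 31x ≡ 22 − 18 ≡ 4 (mod 33). Using 31⁻¹ = 16: x ≡ 16·4 = 64 = 1·33 + 31, so x = 31.
Check: ψ(31) = 31·31 + 18 = 979 = 29·33 + 22 ≡ 22 (mod 33).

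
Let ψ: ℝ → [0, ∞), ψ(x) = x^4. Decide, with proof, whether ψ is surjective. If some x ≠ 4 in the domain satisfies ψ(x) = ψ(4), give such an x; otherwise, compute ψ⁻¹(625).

For any y ∈ [0, ∞), x = y^{1/4} ∈ ℝ satisfies x^4 = y, so ψ is surjective.
For the follow-up, such an x exists: taking x = −4 ∈ ℝ gives ψ(−4) = 256 = ψ(4) with −4 ≠ 4.

-4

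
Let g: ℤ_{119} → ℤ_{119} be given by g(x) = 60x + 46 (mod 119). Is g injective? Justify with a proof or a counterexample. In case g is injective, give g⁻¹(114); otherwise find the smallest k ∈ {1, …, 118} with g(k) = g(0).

By definition, g is injective when g(u) = g(v) forces u = v.
If g(u) = g(v), then 60u ≡ 60v (mod 119). Because gcd(60, 119) = 1, we may cancel 60 to get u ≡ v (mod 119).
So g is injective.
We now compute 60⁻¹ mod 119 explicitly. Euclid's algorithm: 119 = 1·60 + 59, 60 = 1·59 + 1; back-substituting gives 1 = 2·60 − 1·119, so 60⁻¹ ≡ 2 (mod 119).
Since g is injective, we compute g⁻¹(114): solve 60x + 46 ≡ 114 (mod 119), i.e. 60x ≡ 68 (mod 119).
Multiplying by 60⁻¹ = 2 gives x ≡ 2·68 = 136 = 1·119 + 17 ≡ 17 (mod 119).
Check: g(17) = 60·17 + 46 = 1066 = 8·119 + 114 ≡ 114 (mod 119).

17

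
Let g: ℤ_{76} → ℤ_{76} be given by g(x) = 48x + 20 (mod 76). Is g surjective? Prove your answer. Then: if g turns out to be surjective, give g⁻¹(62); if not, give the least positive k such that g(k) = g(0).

Since gcd(48, 76) = 4, we have 48x ≡ 0 (mod 4) for all x, so g(x) ≡ 0 (mod 4).
But 1 ≢ 0 (mod 4), so 1 ∈ ℤ_{76} has no preimage. Thus g is not surjective.
Since g is not surjective, we find the least positive k with g(k) = g(0): this means 48k ≡ 0 (mod 76), i.e. 76 ∣ 48k. Since gcd(48, 76) = 4, dividing through by 4 this holds exactly when 19 ∣ 12k, and as gcd(12, 19) = 1, exactly when 19 ∣ k.
The smallest positive such k is 19.

19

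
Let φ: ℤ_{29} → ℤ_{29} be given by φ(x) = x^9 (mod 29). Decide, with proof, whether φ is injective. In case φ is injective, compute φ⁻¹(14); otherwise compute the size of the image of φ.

Since 29 is prime, the nonzero elements of ℤ_{29} form a cyclic group of order 28.
As gcd(9, 28) = 1, raising to the 9th power is a bijection on this group: if x_1^9 ≡ x_2^9 then (x_1x_2^{−1})^9 = 1, and the only element of order dividing gcd(9, 28) = 1 is 1, so x_1 = x_2.
With φ(0) = 0 this makes φ injective on all of ℤ_{29}, hence bijective (finite equal-size domain and codomain). In particular φ is injective.
Since φ is injective, we find the preimage of 14. The inverse of x ↦ x^9 on (ℤ_{29})^× is x ↦ x^25, because 9·25 = 225 = 8·28 + 1 ≡ 1 (mod 28) and x^{28} = 1 for x ≠ 0 (Fermat). So φ⁻¹(14) = 14^25 mod 29.
Repeated squaring mod 29: 14^1 ≡ 14, 14^2 ≡ 14² = 196 ≡ 22, 14^4 ≡ 22² = 484 ≡ 20, 14^8 ≡ 20² = 400 ≡ 23, 14^16 ≡ 23² = 529 ≡ 7. Since 25 = 16 + 8 + 1, 14^25 ≡ 7·23·14: 7·23 = 161 ≡ 16, then 16·14 = 224 ≡ 21. So 14^25 ≡ 21 (mod 29).
Hence φ⁻¹(14) = 21.

21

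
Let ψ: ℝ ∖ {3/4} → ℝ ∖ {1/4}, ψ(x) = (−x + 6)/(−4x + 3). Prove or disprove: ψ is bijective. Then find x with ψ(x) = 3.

Suppose ψ(x_1) = ψ(x_2). Cross-multiplying: (−x_1 + 6)(−4x_2 + 3) = (−x_2 + 6)(−4x_1 + 3).
Expanding both sides and cancelling the symmetric terms leaves 21·(x_1 − x_2) = 0. Since 21 ≠ 0, x_1 = x_2. Hence ψ is injective.
For any y ≠ 1/4, solving y(−4x + 3) = −x + 6 for x gives a well-defined x ≠ 3/4. So ψ is surjective.
Thus ψ is bijective.
Solving ψ(x) = 3: cross-multiplying gives −x + 6 = 3(−4x + 3), which rearranges to 11x = 3, so x = 3/11.

3/11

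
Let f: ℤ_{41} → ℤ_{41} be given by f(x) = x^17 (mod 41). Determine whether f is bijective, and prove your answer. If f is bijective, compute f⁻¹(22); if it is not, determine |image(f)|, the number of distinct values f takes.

15

Since 41 is prime, the nonzero elements of ℤ_{41} form a cyclic group of order 40.
As gcd(17, 40) = 1, raising to the 17th power is a bijection on this group: if a^17 ≡ b^17 then (ab^{−1})^17 = 1, and the only element of order dividing gcd(17, 40) = 1 is 1, so a = b.
With f(0) = 0 this makes f injective on all of ℤ_{41}, hence bijective (finite equal-size domain and codomain). In particular f is bijective.
Since f is bijective, we find the preimage of 22. The inverse of x ↦ x^17 on (ℤ_{41})^× is x ↦ x^33, because 17·33 = 561 = 14·40 + 1 ≡ 1 (mod 40) and x^{40} = 1 for x ≠ 0 (Fermat). So f⁻¹(22) = 22^33 mod 41.
Repeated squaring mod 41: 22^1 ≡ 22, 22^2 ≡ 22² = 484 ≡ 33, 22^4 ≡ 33² = 1089 ≡ 23, 22^8 ≡ 23² = 529 ≡ 37, 22^16 ≡ 37² = 1369 ≡ 16, 22^32 ≡ 16² = 256 ≡ 10. Since 33 = 32 + 1, 22^33 ≡ 10·22: 10·22 = 220 ≡ 15. So 22^33 ≡ 15 (mod 41).
Hence f⁻¹(22) = 15.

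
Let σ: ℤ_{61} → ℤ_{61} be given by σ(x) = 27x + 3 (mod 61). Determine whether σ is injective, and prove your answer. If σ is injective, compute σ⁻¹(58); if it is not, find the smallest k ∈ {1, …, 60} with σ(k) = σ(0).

If σ(x_1) = σ(x_2), then 27x_1 ≡ 27x_2 (mod 61). Because gcd(27, 61) = 1, we may cancel 27 to get x_1 ≡ x_2 (mod 61).
So σ is injective.
We now compute 27⁻¹ mod 61 explicitly. Euclid's algorithm: 61 = 2·27 + 7, 27 = 3·7 + 6, 7 = 1·6 + 1; back-substituting gives 1 = 52·27 − 23·61, so 27⁻¹ ≡ 52 (mod 61).
Since σ is injective, we find σ⁻¹(58): we need 27x ≡ 58 − 3 ≡ 55 (mod 61). Using 27⁻¹ = 52: x ≡ 52·55 = 2860 = 46·61 + 54, so x = 54.
Check: σ(54) = 27·54 + 3 = 1461 = 23·61 + 58 ≡ 58 (mod 61).

54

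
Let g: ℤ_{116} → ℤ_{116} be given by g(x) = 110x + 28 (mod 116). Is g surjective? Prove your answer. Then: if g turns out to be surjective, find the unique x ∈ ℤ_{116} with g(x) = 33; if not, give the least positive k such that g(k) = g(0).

Recall: surjectivity means every element of the codomain has a preimage under g.
Since gcd(110, 116) = 2, we have 110x ≡ 0 (mod 2) for all x, so g(x) ≡ 0 (mod 2).
But 1 ≢ 0 (mod 2), so 1 ∈ ℤ_{116} has no preimage. So g is not surjective.
Since g is not surjective, we find the least positive k with g(k) = g(0): this means 110k ≡ 0 (mod 116), i.e. 116 ∣ 110k. Since gcd(110, 116) = 2, dividing through by 2 this holds exactly when 58 ∣ 55k, and as gcd(55, 58) = 1, exactly when 58 ∣ k.
The smallest positive such k is 58.

58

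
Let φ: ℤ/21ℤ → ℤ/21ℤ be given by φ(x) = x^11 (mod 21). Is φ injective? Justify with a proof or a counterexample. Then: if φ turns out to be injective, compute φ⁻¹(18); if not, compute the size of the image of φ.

9

Computing x^11 mod 21 for each x (by repeated squaring, reducing mod 21 at every step), the values φ(0), φ(1), …, φ(20) are: 0, 1, 11, 12, 16, 17, 6, 7, 8, 18, 19, 2, 3, 13, 14, 15, 4, 5, 9, 10, 20.
Every element of ℤ/21ℤ appears exactly once in this list, so φ is a bijection, and in particular injective.
Since φ is injective, we read off the preimage of 18 from the same table: φ(9) = 18, so φ⁻¹(18) = 9.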